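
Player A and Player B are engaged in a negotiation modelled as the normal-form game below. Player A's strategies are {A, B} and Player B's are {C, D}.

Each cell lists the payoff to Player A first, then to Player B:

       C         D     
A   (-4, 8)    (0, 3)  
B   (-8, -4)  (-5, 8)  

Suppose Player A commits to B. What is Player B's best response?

Against B, Player B earns -4 from C and 8 from D.
So D is the best response.

D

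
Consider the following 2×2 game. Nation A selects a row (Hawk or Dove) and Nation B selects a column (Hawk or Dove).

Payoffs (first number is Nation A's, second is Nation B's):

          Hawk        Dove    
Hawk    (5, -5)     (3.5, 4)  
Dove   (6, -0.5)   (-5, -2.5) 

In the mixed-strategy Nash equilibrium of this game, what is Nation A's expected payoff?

First find y, the probability Nation B plays Hawk, from Nation A's indifference between Hawk and Dove: 5y + 3.5(1−y) = 6y − 5(1−y), giving y = 17/19.
Since Nation A is indifferent in equilibrium, Nation A's expected payoff equals the payoff from either row against (17/19, 2/19). Using Hawk: 5(17/19) + 3.5(2/19) = 92/19.

92/19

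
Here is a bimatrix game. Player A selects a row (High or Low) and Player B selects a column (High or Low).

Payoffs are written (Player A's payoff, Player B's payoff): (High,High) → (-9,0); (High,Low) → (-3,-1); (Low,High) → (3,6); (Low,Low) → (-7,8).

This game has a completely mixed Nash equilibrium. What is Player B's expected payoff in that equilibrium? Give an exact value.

2

First find p, the probability Player A plays High, from Player B's indifference between High and Low: 6(1−p) = −p + 8(1−p), giving p = 2/3.
Since Player B is indifferent in equilibrium, Player B's expected payoff equals the payoff from either column against (2/3, 1/3). Using High: 6(1/3) = 2.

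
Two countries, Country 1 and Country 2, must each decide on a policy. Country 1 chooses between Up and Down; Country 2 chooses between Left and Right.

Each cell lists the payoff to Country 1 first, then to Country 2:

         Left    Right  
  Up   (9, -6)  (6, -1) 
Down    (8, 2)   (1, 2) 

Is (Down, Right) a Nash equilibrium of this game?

At (Down, Right), Country 1 earns 1; switching to Up would give 6, so Country 1 would deviate.
Country 2 earns 2; switching to Left would give 2, so Country 2 has no profitable deviation.
Since at least one player can profitably deviate, this is not a Nash equilibrium.

No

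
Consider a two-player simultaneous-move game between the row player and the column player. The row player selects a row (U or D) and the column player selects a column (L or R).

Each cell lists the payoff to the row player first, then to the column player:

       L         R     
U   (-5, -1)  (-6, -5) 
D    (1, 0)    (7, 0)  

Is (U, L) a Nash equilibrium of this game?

No

At (U, L), the row player earns -5; switching to D would give 1, so the row player would deviate.
The column player earns -1; switching to R would give -5, so the column player has no profitable deviation.
Since at least one player can profitably deviate, this is not a Nash equilibrium.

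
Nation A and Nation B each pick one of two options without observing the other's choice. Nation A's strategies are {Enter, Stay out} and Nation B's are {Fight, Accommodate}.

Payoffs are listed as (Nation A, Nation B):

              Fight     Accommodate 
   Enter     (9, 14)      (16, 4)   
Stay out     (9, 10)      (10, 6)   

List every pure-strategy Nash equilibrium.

(Enter, Fight): Nation A gets 9 ≥ 9 from Stay out, and Nation B gets 14 ≥ 4 from Accommodate — Nash equilibrium.
(Enter, Accommodate): Nation B prefers Fight (14 > 4) — not an equilibrium.
(Stay out, Fight): Nation A gets 9 ≥ 9 from Enter, and Nation B gets 10 ≥ 6 from Accommodate — Nash equilibrium.
(Stay out, Accommodate): Nation A prefers Enter (16 > 10); Nation B prefers Fight (10 > 6) — not an equilibrium.

(Enter, Fight) and (Stay out, Fight)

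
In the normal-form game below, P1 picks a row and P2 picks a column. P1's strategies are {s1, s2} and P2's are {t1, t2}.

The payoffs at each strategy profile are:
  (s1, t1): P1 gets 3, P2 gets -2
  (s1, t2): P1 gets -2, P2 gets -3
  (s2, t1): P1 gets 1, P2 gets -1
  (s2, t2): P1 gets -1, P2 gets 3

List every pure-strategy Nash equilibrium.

(s1, t1) and (s2, t2)

(s1, t1): P1 gets 3 ≥ 1 from s2, and P2 gets -2 ≥ -3 from t2 — Nash equilibrium.
(s1, t2): P1 prefers s2 (-1 > -2); P2 prefers t1 (-2 > -3) — not an equilibrium.
(s2, t1): P1 prefers s1 (3 > 1); P2 prefers t2 (3 > -1) — not an equilibrium.
(s2, t2): P1 gets -1 ≥ -2 from s1, and P2 gets 3 ≥ -1 from t1 — Nash equilibrium.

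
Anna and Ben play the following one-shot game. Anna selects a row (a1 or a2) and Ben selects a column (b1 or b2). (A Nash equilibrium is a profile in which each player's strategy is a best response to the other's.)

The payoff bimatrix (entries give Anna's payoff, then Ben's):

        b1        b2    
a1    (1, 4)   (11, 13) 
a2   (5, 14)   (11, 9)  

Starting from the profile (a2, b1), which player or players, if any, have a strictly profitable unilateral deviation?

Neither

Anna at (a2, b1) earns 5; deviating to a1 yields 1 — not better.
Ben earns 14; deviating to b2 yields 9 — not better.
Neither player can strictly improve; the profile is a Nash equilibrium.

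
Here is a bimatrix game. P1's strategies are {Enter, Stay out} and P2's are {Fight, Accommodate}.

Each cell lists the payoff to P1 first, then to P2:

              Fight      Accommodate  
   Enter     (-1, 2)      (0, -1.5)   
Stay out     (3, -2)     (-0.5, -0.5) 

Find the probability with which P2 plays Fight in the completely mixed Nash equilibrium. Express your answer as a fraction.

Let c be the probability that P2 plays Fight. In a completely mixed equilibrium, P1 must be indifferent between Enter and Stay out.
P1's expected payoff from Enter is −c; from Stay out it is 3c − 0.5(1−c).
Setting these equal: −c = 3.5c − 0.5, so c = 1/9.

1/9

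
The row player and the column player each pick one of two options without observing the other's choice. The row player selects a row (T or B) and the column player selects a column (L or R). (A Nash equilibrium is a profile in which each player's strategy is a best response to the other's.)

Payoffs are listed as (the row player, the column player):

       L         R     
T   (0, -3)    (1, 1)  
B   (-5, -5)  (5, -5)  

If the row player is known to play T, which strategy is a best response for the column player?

R

Against T, the column player earns -3 from L and 1 from R.
So R is the best response.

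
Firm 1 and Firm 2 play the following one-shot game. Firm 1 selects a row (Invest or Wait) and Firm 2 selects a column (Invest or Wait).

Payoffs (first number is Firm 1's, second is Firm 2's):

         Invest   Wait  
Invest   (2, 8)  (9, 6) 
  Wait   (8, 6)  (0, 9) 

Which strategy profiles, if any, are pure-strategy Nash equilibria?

none

(Invest, Invest): Firm 1 prefers Wait (8 > 2) — not an equilibrium.
(Invest, Wait): Firm 2 prefers Invest (8 > 6) — not an equilibrium.
(Wait, Invest): Firm 2 prefers Wait (9 > 6) — not an equilibrium.
(Wait, Wait): Firm 1 prefers Invest (9 > 0) — not an equilibrium.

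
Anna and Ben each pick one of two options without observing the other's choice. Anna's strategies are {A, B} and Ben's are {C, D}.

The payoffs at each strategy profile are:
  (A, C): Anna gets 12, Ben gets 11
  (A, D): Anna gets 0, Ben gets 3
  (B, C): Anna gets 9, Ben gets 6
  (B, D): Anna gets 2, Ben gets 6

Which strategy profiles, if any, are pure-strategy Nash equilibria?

(A, C) and (B, D)

(A, C): Anna gets 12 ≥ 9 from B, and Ben gets 11 ≥ 3 from D — Nash equilibrium.
(A, D): Anna prefers B (2 > 0); Ben prefers C (11 > 3) — not an equilibrium.
(B, C): Anna prefers A (12 > 9) — not an equilibrium.
(B, D): Anna gets 2 ≥ 0 from A, and Ben gets 6 ≥ 6 from C — Nash equilibrium.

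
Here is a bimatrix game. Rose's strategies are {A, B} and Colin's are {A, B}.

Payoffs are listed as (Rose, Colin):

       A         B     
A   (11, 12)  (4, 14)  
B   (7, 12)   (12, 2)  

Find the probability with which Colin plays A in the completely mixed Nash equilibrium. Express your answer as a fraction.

Let y be the probability that Colin plays A. In a completely mixed equilibrium, Rose must be indifferent between A and B.
Rose's expected payoff from A is 11y + 4(1−y); from B it is 7y + 12(1−y).
Setting these equal: 7y + 4 = −5y + 12, so y = 2/3.

2/3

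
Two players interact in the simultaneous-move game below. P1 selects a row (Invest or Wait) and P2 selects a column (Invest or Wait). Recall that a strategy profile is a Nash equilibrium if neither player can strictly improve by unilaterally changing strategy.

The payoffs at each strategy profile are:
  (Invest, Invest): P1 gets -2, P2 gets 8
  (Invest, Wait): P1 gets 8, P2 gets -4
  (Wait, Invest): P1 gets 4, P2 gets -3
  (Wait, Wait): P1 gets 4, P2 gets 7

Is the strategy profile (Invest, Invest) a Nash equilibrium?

No

At (Invest, Invest), P1 earns -2; switching to Wait would give 4, so P1 would deviate.
P2 earns 8; switching to Wait would give -4, so P2 has no profitable deviation.
Since at least one player can profitably deviate, this is not a Nash equilibrium.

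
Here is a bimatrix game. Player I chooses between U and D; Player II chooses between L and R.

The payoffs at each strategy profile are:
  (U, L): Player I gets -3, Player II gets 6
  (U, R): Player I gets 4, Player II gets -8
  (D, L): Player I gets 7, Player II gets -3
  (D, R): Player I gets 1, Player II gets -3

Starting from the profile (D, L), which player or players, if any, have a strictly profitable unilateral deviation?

Player I at (D, L) earns 7; deviating to U yields -3 — not better.
Player II earns -3; deviating to R yields -3 — not better.
Neither player can strictly improve; the profile is a Nash equilibrium.

Neither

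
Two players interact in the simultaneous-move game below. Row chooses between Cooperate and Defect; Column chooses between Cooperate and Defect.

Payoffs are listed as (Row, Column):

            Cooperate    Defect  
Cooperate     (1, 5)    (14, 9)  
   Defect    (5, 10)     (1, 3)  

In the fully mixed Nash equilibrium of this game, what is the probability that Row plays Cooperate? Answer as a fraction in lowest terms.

Let p be the probability that Row plays Cooperate. In a completely mixed equilibrium, Column must be indifferent between Cooperate and Defect.
Column's expected payoff from Cooperate is 5p + 10(1−p); from Defect it is 9p + 3(1−p).
Setting these equal: −5p + 10 = 6p + 3, so p = 7/11.

7/11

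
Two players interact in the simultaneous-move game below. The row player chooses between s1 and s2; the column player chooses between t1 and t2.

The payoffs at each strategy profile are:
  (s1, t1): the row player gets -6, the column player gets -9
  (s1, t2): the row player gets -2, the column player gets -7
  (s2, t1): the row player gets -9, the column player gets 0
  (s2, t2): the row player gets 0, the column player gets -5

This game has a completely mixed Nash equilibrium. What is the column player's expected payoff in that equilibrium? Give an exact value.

-45/7

First find p, the probability the row player plays s1, from the column player's indifference between t1 and t2: −9p = −7p − 5(1−p), giving p = 5/7.
Since the column player is indifferent in equilibrium, the column player's expected payoff equals the payoff from either column against (5/7, 2/7). Using t1: −9(5/7) = -45/7.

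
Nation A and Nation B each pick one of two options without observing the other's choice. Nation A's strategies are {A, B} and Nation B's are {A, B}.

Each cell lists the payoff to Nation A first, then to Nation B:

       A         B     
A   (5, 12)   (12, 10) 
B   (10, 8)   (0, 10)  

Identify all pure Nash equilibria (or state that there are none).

(A, A): Nation A prefers B (10 > 5) — not an equilibrium.
(A, B): Nation B prefers A (12 > 10) — not an equilibrium.
(B, A): Nation B prefers B (10 > 8) — not an equilibrium.
(B, B): Nation A prefers A (12 > 0) — not an equilibrium.

none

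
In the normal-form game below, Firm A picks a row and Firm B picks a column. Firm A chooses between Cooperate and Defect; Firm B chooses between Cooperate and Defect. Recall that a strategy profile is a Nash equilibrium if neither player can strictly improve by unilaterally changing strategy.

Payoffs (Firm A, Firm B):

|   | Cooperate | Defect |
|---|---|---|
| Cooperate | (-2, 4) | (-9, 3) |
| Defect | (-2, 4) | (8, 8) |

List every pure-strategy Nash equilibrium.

(Cooperate, Cooperate) and (Defect, Defect)

(Cooperate, Cooperate): Firm A gets -2 ≥ -2 from Defect, and Firm B gets 4 ≥ 3 from Defect — Nash equilibrium.
(Cooperate, Defect): Firm A prefers Defect (8 > -9); Firm B prefers Cooperate (4 > 3) — not an equilibrium.
(Defect, Cooperate): Firm B prefers Defect (8 > 4) — not an equilibrium.
(Defect, Defect): Firm A gets 8 ≥ -9 from Cooperate, and Firm B gets 8 ≥ 4 from Cooperate — Nash equilibrium.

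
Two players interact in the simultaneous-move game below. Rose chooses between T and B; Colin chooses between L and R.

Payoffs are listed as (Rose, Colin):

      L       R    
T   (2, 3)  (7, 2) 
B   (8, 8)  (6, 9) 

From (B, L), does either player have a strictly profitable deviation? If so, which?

Colin

Rose at (B, L) earns 8; deviating to T yields 2 — not better.
Colin earns 8; deviating to R yields 9 — a strict improvement.
Only Colin has a strictly profitable deviation.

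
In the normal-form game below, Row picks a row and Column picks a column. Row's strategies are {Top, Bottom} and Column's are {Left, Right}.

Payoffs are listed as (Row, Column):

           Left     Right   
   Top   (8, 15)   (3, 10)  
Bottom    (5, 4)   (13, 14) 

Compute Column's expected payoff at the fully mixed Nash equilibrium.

First find x, the probability Row plays Top, from Column's indifference between Left and Right: 15x + 4(1−x) = 10x + 14(1−x), giving x = 2/3.
Since Column is indifferent in equilibrium, Column's expected payoff equals the payoff from either column against (2/3, 1/3). Using Left: 15(2/3) + 4(1/3) = 34/3.

34/3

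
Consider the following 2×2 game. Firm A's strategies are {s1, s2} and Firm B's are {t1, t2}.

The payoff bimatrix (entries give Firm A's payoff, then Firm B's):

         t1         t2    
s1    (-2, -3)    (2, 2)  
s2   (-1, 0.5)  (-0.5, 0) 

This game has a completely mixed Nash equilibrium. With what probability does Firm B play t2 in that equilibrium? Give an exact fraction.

2/7

Let c be the probability that Firm B plays t1. In a completely mixed equilibrium, Firm A must be indifferent between s1 and s2.
Firm A's expected payoff from s1 is −2c + 2(1−c); from s2 it is −c − 0.5(1−c).
Setting these equal: −4c + 2 = −0.5c − 0.5, so c = 5/7.
Therefore Firm B plays t2 with probability 1 − 5/7 = 2/7.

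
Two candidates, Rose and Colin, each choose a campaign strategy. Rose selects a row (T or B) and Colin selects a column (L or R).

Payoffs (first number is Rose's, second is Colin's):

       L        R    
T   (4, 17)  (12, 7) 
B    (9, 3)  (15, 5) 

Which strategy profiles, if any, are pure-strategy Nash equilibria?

(T, L): Rose prefers B (9 > 4) — not an equilibrium.
(T, R): Rose prefers B (15 > 12); Colin prefers L (17 > 7) — not an equilibrium.
(B, L): Colin prefers R (5 > 3) — not an equilibrium.
(B, R): Rose gets 15 ≥ 12 from T, and Colin gets 5 ≥ 3 from L — Nash equilibrium.

(B, R)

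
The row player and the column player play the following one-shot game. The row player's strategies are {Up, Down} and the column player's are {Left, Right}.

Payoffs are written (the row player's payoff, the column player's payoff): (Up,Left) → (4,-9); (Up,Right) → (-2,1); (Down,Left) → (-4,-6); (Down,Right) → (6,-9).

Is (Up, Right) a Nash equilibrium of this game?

At (Up, Right), the row player earns -2; switching to Down would give 6, so the row player would deviate.
The column player earns 1; switching to Left would give -9, so the column player has no profitable deviation.
Since at least one player can profitably deviate, this is not a Nash equilibrium.

No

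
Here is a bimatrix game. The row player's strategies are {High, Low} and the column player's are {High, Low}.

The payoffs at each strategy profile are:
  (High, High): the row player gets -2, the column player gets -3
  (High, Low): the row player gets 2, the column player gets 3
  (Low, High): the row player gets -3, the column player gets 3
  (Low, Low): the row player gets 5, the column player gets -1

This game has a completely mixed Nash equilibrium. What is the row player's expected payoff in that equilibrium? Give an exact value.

First find y, the probability the column player plays High, from the row player's indifference between High and Low: −2y + 2(1−y) = −3y + 5(1−y), giving y = 3/4.
Since the row player is indifferent in equilibrium, the row player's expected payoff equals the payoff from either row against (3/4, 1/4). Using High: −2(3/4) + 2(1/4) = -1.

-1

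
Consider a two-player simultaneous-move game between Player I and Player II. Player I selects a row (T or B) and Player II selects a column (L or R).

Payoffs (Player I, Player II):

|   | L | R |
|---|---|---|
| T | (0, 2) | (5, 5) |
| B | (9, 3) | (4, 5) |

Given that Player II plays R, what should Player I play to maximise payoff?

Against R, Player I earns 5 from T and 4 from B.
So T is the best response.

T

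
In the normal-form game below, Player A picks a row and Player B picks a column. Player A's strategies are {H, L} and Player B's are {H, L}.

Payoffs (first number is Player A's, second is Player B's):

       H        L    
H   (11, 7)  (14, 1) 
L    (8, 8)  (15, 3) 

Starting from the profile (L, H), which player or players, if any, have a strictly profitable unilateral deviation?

Player A at (L, H) earns 8; deviating to H yields 11 — a strict improvement.
Player B earns 8; deviating to L yields 3 — not better.
Only Player A has a strictly profitable deviation.

Player A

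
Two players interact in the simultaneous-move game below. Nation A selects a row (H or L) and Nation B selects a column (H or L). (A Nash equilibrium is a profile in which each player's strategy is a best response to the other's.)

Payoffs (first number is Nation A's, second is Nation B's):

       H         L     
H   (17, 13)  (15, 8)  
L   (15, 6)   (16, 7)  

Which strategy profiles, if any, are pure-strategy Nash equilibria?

(H, H): Nation A gets 17 ≥ 15 from L, and Nation B gets 13 ≥ 8 from L — Nash equilibrium.
(H, L): Nation A prefers L (16 > 15); Nation B prefers H (13 > 8) — not an equilibrium.
(L, H): Nation A prefers H (17 > 15); Nation B prefers L (7 > 6) — not an equilibrium.
(L, L): Nation A gets 16 ≥ 15 from H, and Nation B gets 7 ≥ 6 from H — Nash equilibrium.

(H, H) and (L, L)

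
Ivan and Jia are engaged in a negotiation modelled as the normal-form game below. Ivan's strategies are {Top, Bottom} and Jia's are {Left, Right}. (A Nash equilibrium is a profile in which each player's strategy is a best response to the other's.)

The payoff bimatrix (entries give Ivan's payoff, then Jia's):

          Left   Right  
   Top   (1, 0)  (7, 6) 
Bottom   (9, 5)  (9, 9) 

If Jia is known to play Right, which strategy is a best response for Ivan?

Bottom

Against Right, Ivan earns 7 from Top and 9 from Bottom.
So Bottom is the best response.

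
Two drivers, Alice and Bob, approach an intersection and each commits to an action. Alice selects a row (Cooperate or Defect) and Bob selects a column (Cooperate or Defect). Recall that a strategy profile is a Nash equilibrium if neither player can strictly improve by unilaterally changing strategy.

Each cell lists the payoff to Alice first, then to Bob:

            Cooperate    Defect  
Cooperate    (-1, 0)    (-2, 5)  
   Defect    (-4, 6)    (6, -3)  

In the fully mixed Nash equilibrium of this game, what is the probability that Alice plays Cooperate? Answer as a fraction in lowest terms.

Let r be the probability that Alice plays Cooperate. In a completely mixed equilibrium, Bob must be indifferent between Cooperate and Defect.
Bob's expected payoff from Cooperate is 6(1−r); from Defect it is 5r − 3(1−r).
Setting these equal: −6r + 6 = 8r − 3, so r = 9/14.

9/14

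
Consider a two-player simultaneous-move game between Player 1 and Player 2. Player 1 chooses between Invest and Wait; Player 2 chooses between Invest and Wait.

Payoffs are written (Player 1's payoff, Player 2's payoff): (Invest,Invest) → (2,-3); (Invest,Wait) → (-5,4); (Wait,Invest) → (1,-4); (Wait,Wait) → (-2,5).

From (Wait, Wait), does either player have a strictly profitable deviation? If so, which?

Neither

Player 1 at (Wait, Wait) earns -2; deviating to Invest yields -5 — not better.
Player 2 earns 5; deviating to Invest yields -4 — not better.
Neither player can strictly improve; the profile is a Nash equilibrium.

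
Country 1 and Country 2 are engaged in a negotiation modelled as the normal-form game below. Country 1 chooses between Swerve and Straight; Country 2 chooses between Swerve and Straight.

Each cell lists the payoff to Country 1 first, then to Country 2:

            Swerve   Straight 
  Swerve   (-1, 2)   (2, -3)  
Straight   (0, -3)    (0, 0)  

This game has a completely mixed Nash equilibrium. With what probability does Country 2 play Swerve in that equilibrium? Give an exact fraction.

2/3

Let q be the probability that Country 2 plays Swerve. In a completely mixed equilibrium, Country 1 must be indifferent between Swerve and Straight.
Country 1's expected payoff from Swerve is −q + 2(1−q); from Straight it is 0.
Setting these equal: −3q + 2 = 0, so q = 2/3.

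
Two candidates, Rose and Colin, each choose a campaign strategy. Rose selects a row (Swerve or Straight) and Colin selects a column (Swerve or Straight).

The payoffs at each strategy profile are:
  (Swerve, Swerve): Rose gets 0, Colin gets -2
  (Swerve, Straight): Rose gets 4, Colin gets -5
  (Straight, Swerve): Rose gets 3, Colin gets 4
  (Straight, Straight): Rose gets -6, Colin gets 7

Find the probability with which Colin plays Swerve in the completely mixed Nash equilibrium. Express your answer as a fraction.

Let q be the probability that Colin plays Swerve. In a completely mixed equilibrium, Rose must be indifferent between Swerve and Straight.
Rose's expected payoff from Swerve is 4(1−q); from Straight it is 3q − 6(1−q).
Setting these equal: −4q + 4 = 9q − 6, so q = 10/13.

10/13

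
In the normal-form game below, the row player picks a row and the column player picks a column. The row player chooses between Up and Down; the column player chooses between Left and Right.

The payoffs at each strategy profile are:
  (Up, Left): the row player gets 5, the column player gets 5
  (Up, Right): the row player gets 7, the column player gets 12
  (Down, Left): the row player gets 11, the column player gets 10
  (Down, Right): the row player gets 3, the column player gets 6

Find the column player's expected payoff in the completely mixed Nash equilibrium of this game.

First find p, the probability the row player plays Up, from the column player's indifference between Left and Right: 5p + 10(1−p) = 12p + 6(1−p), giving p = 4/11.
Since the column player is indifferent in equilibrium, the column player's expected payoff equals the payoff from either column against (4/11, 7/11). Using Left: 5(4/11) + 10(7/11) = 90/11.

90/11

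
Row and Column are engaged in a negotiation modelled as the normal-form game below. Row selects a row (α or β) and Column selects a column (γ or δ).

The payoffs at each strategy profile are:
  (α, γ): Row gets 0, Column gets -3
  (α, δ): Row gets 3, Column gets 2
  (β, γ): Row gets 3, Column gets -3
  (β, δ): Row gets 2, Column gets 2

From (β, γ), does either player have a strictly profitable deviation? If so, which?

Column

Row at (β, γ) earns 3; deviating to α yields 0 — not better.
Column earns -3; deviating to δ yields 2 — a strict improvement.
Only Column has a strictly profitable deviation.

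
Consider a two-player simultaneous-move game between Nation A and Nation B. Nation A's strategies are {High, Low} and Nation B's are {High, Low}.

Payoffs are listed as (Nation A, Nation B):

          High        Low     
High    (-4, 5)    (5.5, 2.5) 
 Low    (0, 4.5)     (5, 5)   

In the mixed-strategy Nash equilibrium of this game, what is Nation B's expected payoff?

First find p, the probability Nation A plays High, from Nation B's indifference between High and Low: 5p + 4.5(1−p) = 2.5p + 5(1−p), giving p = 1/6.
Since Nation B is indifferent in equilibrium, Nation B's expected payoff equals the payoff from either column against (1/6, 5/6). Using High: 5(1/6) + 4.5(5/6) = 55/12.

55/12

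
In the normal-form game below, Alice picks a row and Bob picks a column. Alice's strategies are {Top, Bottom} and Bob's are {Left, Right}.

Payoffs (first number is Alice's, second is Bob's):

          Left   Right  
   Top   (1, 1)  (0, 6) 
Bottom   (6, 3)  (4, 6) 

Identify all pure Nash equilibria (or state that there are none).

(Bottom, Right)

(Top, Left): Alice prefers Bottom (6 > 1); Bob prefers Right (6 > 1) — not an equilibrium.
(Top, Right): Alice prefers Bottom (4 > 0) — not an equilibrium.
(Bottom, Left): Bob prefers Right (6 > 3) — not an equilibrium.
(Bottom, Right): Alice gets 4 ≥ 0 from Top, and Bob gets 6 ≥ 3 from Left — Nash equilibrium.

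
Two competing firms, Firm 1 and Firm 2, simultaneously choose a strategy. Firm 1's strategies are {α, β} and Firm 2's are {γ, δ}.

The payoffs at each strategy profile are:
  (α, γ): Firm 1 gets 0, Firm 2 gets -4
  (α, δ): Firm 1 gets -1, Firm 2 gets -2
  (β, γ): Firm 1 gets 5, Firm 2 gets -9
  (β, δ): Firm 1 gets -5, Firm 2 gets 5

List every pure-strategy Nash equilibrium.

(α, δ)

(α, γ): Firm 1 prefers β (5 > 0); Firm 2 prefers δ (-2 > -4) — not an equilibrium.
(α, δ): Firm 1 gets -1 ≥ -5 from β, and Firm 2 gets -2 ≥ -4 from γ — Nash equilibrium.
(β, γ): Firm 2 prefers δ (5 > -9) — not an equilibrium.
(β, δ): Firm 1 prefers α (-1 > -5) — not an equilibrium.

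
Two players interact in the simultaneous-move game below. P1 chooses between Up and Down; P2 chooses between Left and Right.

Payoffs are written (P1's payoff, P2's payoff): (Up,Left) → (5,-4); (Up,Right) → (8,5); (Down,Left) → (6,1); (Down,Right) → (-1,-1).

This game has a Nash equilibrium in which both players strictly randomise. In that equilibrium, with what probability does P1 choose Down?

Let r be the probability that P1 plays Up. In a completely mixed equilibrium, P2 must be indifferent between Left and Right.
P2's expected payoff from Left is −4r + (1−r); from Right it is 5r − (1−r).
Setting these equal: −5r + 1 = 6r − 1, so r = 2/11.
Therefore P1 plays Down with probability 1 − 2/11 = 9/11.

9/11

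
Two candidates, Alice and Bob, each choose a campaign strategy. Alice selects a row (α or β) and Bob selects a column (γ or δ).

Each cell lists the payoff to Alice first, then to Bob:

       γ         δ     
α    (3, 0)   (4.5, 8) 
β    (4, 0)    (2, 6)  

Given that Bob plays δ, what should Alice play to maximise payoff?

α

Against δ, Alice earns 4.5 from α and 2 from β.
So α is the best response.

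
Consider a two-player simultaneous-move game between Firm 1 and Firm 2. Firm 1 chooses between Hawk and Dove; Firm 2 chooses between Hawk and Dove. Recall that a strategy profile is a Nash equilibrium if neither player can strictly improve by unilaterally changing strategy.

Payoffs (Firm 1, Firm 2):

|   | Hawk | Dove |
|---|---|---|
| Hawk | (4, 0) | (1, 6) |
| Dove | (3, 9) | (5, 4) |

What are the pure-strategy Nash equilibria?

none

(Hawk, Hawk): Firm 2 prefers Dove (6 > 0) — not an equilibrium.
(Hawk, Dove): Firm 1 prefers Dove (5 > 1) — not an equilibrium.
(Dove, Hawk): Firm 1 prefers Hawk (4 > 3) — not an equilibrium.
(Dove, Dove): Firm 2 prefers Hawk (9 > 4) — not an equilibrium.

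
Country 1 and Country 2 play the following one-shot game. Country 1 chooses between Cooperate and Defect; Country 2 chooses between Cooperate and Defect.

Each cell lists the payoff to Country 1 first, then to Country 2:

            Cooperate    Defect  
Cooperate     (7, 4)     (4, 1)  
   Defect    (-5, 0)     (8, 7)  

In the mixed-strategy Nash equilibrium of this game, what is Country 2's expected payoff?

14/5

First find p, the probability Country 1 plays Cooperate, from Country 2's indifference between Cooperate and Defect: 4p = p + 7(1−p), giving p = 7/10.
Since Country 2 is indifferent in equilibrium, Country 2's expected payoff equals the payoff from either column against (7/10, 3/10). Using Cooperate: 4(7/10) = 14/5.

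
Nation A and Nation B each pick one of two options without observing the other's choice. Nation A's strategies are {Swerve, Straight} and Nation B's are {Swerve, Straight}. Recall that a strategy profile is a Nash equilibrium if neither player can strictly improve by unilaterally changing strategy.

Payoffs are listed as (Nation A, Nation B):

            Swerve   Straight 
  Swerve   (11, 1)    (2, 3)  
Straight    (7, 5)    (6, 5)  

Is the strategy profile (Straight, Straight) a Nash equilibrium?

Yes

At (Straight, Straight), Nation A earns 6; switching to Swerve would give 2, so Nation A has no profitable deviation.
Nation B earns 5; switching to Swerve would give 5, so Nation B has no profitable deviation.
Neither player can gain by a unilateral deviation, so this profile is a Nash equilibrium.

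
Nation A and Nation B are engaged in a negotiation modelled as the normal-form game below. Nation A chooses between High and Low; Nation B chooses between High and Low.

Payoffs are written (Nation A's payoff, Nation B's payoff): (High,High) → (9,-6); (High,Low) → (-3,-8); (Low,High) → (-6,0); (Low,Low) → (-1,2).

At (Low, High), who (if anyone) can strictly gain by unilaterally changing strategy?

Both

Nation A at (Low, High) earns -6; deviating to High yields 9 — a strict improvement.
Nation B earns 0; deviating to Low yields 2 — a strict improvement.
Both Nation A and Nation B have strictly profitable deviations.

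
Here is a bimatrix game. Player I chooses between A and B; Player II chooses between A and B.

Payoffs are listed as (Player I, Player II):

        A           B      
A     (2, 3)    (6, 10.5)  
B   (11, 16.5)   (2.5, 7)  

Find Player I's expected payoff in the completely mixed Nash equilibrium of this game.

122/25

First find q, the probability Player II plays A, from Player I's indifference between A and B: 2q + 6(1−q) = 11q + 2.5(1−q), giving q = 7/25.
Since Player I is indifferent in equilibrium, Player I's expected payoff equals the payoff from either row against (7/25, 18/25). Using A: 2(7/25) + 6(18/25) = 122/25.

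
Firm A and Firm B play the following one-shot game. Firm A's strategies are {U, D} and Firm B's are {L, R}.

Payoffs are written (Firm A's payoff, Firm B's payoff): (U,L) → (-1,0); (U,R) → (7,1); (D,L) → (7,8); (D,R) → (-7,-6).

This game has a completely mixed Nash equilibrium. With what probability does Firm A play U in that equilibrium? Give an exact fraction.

14/15

Let x be the probability that Firm A plays U. In a completely mixed equilibrium, Firm B must be indifferent between L and R.
Firm B's expected payoff from L is 8(1−x); from R it is x − 6(1−x).
Setting these equal: −8x + 8 = 7x − 6, so x = 14/15.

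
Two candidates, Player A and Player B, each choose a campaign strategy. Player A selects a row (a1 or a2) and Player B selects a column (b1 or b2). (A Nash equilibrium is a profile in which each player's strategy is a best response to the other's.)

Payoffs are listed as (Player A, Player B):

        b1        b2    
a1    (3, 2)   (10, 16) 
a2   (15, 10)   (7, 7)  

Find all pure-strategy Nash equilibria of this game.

(a1, b2) and (a2, b1)

(a1, b1): Player A prefers a2 (15 > 3); Player B prefers b2 (16 > 2) — not an equilibrium.
(a1, b2): Player A gets 10 ≥ 7 from a2, and Player B gets 16 ≥ 2 from b1 — Nash equilibrium.
(a2, b1): Player A gets 15 ≥ 3 from a1, and Player B gets 10 ≥ 7 from b2 — Nash equilibrium.
(a2, b2): Player A prefers a1 (10 > 7); Player B prefers b1 (10 > 7) — not an equilibrium.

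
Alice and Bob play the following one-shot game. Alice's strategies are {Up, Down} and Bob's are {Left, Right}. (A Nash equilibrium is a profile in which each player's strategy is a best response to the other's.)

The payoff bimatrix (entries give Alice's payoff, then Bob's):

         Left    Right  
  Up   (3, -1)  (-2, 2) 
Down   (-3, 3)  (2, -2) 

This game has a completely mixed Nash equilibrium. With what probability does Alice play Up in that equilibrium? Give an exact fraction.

Let x be the probability that Alice plays Up. In a completely mixed equilibrium, Bob must be indifferent between Left and Right.
Bob's expected payoff from Left is −x + 3(1−x); from Right it is 2x − 2(1−x).
Setting these equal: −4x + 3 = 4x − 2, so x = 5/8.

5/8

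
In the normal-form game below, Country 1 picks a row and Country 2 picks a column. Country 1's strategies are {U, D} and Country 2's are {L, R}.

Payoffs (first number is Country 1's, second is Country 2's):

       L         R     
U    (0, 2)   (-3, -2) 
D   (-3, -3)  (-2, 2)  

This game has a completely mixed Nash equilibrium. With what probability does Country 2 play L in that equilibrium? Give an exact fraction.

1/4

Let c be the probability that Country 2 plays L. In a completely mixed equilibrium, Country 1 must be indifferent between U and D.
Country 1's expected payoff from U is −3(1−c); from D it is −3c − 2(1−c).
Setting these equal: 3c − 3 = −c − 2, so c = 1/4.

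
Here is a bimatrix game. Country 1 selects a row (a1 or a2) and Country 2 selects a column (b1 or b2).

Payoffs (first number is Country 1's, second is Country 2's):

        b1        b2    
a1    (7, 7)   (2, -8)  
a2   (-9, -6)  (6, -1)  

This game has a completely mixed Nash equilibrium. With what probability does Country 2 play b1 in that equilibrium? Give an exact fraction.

Let q be the probability that Country 2 plays b1. In a completely mixed equilibrium, Country 1 must be indifferent between a1 and a2.
Country 1's expected payoff from a1 is 7q + 2(1−q); from a2 it is −9q + 6(1−q).
Setting these equal: 5q + 2 = −15q + 6, so q = 1/5.

1/5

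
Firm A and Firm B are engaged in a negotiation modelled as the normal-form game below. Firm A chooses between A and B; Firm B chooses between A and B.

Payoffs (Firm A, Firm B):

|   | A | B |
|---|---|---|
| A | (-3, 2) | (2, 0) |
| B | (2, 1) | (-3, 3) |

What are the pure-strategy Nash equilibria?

(A, A): Firm A prefers B (2 > -3) — not an equilibrium.
(A, B): Firm B prefers A (2 > 0) — not an equilibrium.
(B, A): Firm B prefers B (3 > 1) — not an equilibrium.
(B, B): Firm A prefers A (2 > -3) — not an equilibrium.

none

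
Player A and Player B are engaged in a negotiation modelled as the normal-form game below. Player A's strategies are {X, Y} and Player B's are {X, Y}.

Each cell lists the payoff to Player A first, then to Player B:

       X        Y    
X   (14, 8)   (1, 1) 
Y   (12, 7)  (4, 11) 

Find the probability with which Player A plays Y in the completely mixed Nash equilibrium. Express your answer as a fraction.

Let x be the probability that Player A plays X. In a completely mixed equilibrium, Player B must be indifferent between X and Y.
Player B's expected payoff from X is 8x + 7(1−x); from Y it is x + 11(1−x).
Setting these equal: x + 7 = −10x + 11, so x = 4/11.
Therefore Player A plays Y with probability 1 − 4/11 = 7/11.

7/11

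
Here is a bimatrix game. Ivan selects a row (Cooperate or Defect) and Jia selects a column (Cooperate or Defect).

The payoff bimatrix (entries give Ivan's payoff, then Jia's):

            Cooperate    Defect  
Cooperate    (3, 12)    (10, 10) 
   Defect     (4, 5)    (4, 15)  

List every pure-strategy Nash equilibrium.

none

(Cooperate, Cooperate): Ivan prefers Defect (4 > 3) — not an equilibrium.
(Cooperate, Defect): Jia prefers Cooperate (12 > 10) — not an equilibrium.
(Defect, Cooperate): Jia prefers Defect (15 > 5) — not an equilibrium.
(Defect, Defect): Ivan prefers Cooperate (10 > 4) — not an equilibrium.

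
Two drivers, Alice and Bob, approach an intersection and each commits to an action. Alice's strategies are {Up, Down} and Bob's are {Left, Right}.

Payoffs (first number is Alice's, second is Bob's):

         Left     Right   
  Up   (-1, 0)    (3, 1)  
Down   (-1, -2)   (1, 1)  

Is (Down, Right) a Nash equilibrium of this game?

At (Down, Right), Alice earns 1; switching to Up would give 3, so Alice would deviate.
Bob earns 1; switching to Left would give -2, so Bob has no profitable deviation.
Since at least one player can profitably deviate, this is not a Nash equilibrium.

No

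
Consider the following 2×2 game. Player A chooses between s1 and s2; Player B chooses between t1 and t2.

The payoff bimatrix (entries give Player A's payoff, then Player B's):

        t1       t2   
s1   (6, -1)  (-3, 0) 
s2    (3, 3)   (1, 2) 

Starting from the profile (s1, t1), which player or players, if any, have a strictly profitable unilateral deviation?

Player A at (s1, t1) earns 6; deviating to s2 yields 3 — not better.
Player B earns -1; deviating to t2 yields 0 — a strict improvement.
Only Player B has a strictly profitable deviation.

Player B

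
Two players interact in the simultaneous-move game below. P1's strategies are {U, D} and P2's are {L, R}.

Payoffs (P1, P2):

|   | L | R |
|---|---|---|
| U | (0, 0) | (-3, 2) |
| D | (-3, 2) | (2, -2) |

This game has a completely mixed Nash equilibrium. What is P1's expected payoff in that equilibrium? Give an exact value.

-9/8

First find q, the probability P2 plays L, from P1's indifference between U and D: −3(1−q) = −3q + 2(1−q), giving q = 5/8.
Since P1 is indifferent in equilibrium, P1's expected payoff equals the payoff from either row against (5/8, 3/8). Using U: −3(3/8) = -9/8.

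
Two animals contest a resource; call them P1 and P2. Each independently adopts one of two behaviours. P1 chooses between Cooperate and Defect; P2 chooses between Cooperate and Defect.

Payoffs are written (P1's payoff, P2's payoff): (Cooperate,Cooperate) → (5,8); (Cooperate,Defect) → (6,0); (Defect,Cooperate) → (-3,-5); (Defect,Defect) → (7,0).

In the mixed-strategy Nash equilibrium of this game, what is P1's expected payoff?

First find q, the probability P2 plays Cooperate, from P1's indifference between Cooperate and Defect: 5q + 6(1−q) = −3q + 7(1−q), giving q = 1/9.
Since P1 is indifferent in equilibrium, P1's expected payoff equals the payoff from either row against (1/9, 8/9). Using Cooperate: 5(1/9) + 6(8/9) = 53/9.

53/9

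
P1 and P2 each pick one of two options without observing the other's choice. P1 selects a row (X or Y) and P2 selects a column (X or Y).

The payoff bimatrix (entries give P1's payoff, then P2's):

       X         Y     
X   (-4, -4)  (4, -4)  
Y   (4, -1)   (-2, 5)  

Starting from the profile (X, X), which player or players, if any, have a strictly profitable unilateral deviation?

P1

P1 at (X, X) earns -4; deviating to Y yields 4 — a strict improvement.
P2 earns -4; deviating to Y yields -4 — not better.
Only P1 has a strictly profitable deviation.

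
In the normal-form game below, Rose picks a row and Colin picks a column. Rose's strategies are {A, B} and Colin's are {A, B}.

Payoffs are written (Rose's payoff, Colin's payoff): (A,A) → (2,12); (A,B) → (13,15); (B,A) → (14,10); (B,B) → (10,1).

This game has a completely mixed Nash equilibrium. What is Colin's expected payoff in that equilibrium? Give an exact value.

First find x, the probability Rose plays A, from Colin's indifference between A and B: 12x + 10(1−x) = 15x + (1−x), giving x = 3/4.
Since Colin is indifferent in equilibrium, Colin's expected payoff equals the payoff from either column against (3/4, 1/4). Using A: 12(3/4) + 10(1/4) = 23/2.

23/2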